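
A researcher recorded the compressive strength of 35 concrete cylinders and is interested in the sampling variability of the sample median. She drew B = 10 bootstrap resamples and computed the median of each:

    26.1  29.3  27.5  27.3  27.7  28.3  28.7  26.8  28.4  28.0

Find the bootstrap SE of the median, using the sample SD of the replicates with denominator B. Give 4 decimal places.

SE* = 0.8916

Bootstrap SE is the standard deviation of the 10 replicate medians.
Mean of replicates: (26.1 + 29.3 + 27.5 + 27.3 + 27.7 + 28.3 + 28.7 + 26.8 + 28.4 + 28.0) / 10 = 278.10000 / 10 = 27.81000
Sum of squared deviations: (−1.71000)² + (+1.49000)² + (−0.31000)² + (−0.51000)² + (−0.11000)² + (+0.49000)² + (+0.89000)² + (−1.01000)² + (+0.59000)² + (+0.19000)² = 7.94900
Variance = 7.94900 / 10 = 0.79490
SE* = √0.79490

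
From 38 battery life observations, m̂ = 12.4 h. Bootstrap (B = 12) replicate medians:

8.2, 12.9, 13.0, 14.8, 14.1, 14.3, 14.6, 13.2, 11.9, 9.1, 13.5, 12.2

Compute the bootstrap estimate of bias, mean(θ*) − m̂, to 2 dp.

mean(θ*) = (8.2 + 12.9 + 13.0 + 14.8 + 14.1 + 14.3 + 14.6 + 13.2 + 11.9 + 9.1 + 13.5 + 12.2) / 12 = 12.650
bias = 12.650 − 12.4

bias = +0.25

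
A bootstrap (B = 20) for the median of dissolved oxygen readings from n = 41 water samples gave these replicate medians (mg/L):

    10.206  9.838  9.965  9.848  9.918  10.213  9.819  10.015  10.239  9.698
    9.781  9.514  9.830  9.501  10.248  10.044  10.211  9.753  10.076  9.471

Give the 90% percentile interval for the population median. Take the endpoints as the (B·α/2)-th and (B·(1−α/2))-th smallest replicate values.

(9.471, 10.239)

Sorted replicates: 9.471, 9.501, 9.514, 9.698, 9.753, 9.781, 9.819, 9.830, 9.838, 9.848, 9.918, 9.965, 10.015, 10.044, 10.076, 10.206, 10.211, 10.213, 10.239, 10.248
α = 0.10; lower rank = 20 × 0.050 = 1; upper rank = 20 × 0.950 = 19.
The 1st smallest replicate is 9.471; the 19th is 10.239.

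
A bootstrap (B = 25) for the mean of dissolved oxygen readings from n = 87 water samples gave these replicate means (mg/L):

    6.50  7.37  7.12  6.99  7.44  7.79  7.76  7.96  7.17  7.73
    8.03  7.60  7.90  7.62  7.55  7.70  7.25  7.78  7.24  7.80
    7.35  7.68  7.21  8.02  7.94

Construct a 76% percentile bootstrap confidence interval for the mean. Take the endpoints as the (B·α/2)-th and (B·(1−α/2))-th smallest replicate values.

(7.12, 7.94)

Sorted replicates: 6.50, 6.99, 7.12, 7.17, 7.21, 7.24, 7.25, 7.35, 7.37, 7.44, 7.55, 7.60, 7.62, 7.68, 7.70, 7.73, 7.76, 7.78, 7.79, 7.80, 7.90, 7.94, 7.96, 8.02, 8.03
α = 0.24; lower rank = 25 × 0.120 = 3; upper rank = 25 × 0.880 = 22.
The 3rd smallest replicate is 7.12; the 22nd is 7.94.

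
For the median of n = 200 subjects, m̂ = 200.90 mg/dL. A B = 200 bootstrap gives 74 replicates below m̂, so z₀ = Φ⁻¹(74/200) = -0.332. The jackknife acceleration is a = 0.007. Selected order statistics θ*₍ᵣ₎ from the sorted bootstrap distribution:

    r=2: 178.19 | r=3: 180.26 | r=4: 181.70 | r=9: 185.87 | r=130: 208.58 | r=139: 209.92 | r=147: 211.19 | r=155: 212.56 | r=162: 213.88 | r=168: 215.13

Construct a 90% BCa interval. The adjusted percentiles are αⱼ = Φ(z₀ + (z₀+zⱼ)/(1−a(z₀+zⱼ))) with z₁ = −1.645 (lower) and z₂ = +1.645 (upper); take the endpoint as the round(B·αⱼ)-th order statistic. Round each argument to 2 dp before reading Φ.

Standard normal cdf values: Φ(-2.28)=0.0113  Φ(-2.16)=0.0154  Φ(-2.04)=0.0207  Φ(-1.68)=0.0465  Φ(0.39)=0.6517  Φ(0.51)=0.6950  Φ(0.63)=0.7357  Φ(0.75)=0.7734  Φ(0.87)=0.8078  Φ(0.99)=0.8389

Lower: z₀ + z₁ = -0.332 + (-1.645) = -1.977; 1 − a(z₀+z₁) = 1 − (0.007)(-1.977) = 1.0138; argument = -0.332 + (-1.977)/1.0138 = -2.2820 → -2.28.
α₁ = Φ(-2.28) = 0.0113; rank = round(200 × 0.0113) = 2; θ*₍2₎ = 178.19.
Upper: z₀ + z₂ = 1.313; 1 − a(z₀+z₂) = 0.9908; argument = 0.9932 → 0.99; α₂ = 0.8389; rank = 168; θ*₍168₎ = 215.13.

(178.19, 215.13)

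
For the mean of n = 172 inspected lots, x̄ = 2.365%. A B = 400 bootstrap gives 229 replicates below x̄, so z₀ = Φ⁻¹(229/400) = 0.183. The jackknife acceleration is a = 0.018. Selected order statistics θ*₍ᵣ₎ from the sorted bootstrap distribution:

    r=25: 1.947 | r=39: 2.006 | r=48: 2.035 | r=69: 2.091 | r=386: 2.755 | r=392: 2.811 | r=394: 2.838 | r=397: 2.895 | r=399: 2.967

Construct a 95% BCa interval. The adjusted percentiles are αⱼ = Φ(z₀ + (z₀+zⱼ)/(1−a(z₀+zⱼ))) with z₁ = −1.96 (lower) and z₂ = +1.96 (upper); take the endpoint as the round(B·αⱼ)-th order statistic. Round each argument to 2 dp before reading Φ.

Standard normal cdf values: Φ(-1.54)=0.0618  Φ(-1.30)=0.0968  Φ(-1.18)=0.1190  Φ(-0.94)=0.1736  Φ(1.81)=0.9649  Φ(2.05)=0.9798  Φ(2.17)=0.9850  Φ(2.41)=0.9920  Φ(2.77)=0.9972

Lower: z₀ + z₁ = 0.183 + (-1.960) = -1.777; 1 − a(z₀+z₁) = 1 − (0.018)(-1.777) = 1.0320; argument = 0.183 + (-1.777)/1.0320 = -1.5389 → -1.54.
α₁ = Φ(-1.54) = 0.0618; rank = round(400 × 0.0618) = 25; θ*₍25₎ = 1.947.
Upper: z₀ + z₂ = 2.143; 1 − a(z₀+z₂) = 0.9614; argument = 2.4120 → 2.41; α₂ = 0.9920; rank = 397; θ*₍397₎ = 2.895.

(1.947, 2.895)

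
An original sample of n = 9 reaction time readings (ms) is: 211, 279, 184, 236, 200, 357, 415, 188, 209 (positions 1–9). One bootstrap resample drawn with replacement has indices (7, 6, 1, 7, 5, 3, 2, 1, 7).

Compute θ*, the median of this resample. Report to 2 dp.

Resample values: 415, 357, 211, 415, 200, 184, 279, 211, 415.
Sorted: 184, 200, 211, 211, 279, 357, 415, 415, 415
Median = middle value = 279.00

θ* = 279.00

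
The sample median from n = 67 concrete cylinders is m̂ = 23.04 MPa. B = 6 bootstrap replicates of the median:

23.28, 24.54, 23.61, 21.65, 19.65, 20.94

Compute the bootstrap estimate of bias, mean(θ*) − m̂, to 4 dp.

mean(θ*) = (23.28 + 24.54 + 23.61 + 21.65 + 19.65 + 20.94) / 6 = 22.27833
bias = 22.27833 − 23.04

bias = −0.7617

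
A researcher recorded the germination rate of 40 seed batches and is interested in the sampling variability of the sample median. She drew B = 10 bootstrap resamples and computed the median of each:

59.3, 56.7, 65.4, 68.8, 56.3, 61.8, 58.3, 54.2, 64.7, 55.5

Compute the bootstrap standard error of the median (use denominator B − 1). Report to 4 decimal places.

Bootstrap SE is the standard deviation of the 10 replicate medians.
Mean of replicates: (59.3 + 56.7 + 65.4 + 68.8 + 56.3 + 61.8 + 58.3 + 54.2 + 64.7 + 55.5) / 10 = 601.00000 / 10 = 60.10000
Sum of squared deviations: (−0.80000)² + (−3.40000)² + (+5.30000)² + (+8.70000)² + (−3.80000)² + (+1.70000)² + (−1.80000)² + (−5.90000)² + (+4.60000)² + (−4.60000)² = 213.68000
Variance = 213.68000 / 9 = 23.74222
SE* = √23.74222

SE* = 4.8726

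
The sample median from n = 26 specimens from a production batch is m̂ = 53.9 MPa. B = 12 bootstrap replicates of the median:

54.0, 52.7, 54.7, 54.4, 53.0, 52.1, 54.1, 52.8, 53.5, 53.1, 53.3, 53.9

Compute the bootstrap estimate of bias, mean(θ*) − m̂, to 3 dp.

bias = −0.433

mean(θ*) = (54.0 + 52.7 + 54.7 + 54.4 + 53.0 + 52.1 + 54.1 + 52.8 + 53.5 + 53.1 + 53.3 + 53.9) / 12 = 53.4667
bias = 53.4667 − 53.9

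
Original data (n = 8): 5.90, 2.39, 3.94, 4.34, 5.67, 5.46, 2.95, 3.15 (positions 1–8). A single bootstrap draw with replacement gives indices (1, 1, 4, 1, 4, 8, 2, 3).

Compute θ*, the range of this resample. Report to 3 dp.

θ* = 3.510

Resample values: 5.90, 5.90, 4.34, 5.90, 4.34, 3.15, 2.39, 3.94.
Range = 5.90 − 2.39 = 3.510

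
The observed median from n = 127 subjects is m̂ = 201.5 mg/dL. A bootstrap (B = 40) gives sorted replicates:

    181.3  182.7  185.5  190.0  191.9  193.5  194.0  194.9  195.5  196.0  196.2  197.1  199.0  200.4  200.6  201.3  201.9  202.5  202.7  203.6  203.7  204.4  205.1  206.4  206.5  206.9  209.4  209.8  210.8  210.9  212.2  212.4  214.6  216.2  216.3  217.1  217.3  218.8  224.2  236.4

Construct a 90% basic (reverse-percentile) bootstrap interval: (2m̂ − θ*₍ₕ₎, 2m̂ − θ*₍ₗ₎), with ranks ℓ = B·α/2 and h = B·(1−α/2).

(184.2, 220.3)

Percentile endpoints at ranks 2 and 38: θ*₍2₎ = 182.7, θ*₍38₎ = 218.8.
Basic interval reflects these around m̂:
  lower = 2 × 201.5 − 218.8 = 184.2
  upper = 2 × 201.5 − 182.7 = 220.3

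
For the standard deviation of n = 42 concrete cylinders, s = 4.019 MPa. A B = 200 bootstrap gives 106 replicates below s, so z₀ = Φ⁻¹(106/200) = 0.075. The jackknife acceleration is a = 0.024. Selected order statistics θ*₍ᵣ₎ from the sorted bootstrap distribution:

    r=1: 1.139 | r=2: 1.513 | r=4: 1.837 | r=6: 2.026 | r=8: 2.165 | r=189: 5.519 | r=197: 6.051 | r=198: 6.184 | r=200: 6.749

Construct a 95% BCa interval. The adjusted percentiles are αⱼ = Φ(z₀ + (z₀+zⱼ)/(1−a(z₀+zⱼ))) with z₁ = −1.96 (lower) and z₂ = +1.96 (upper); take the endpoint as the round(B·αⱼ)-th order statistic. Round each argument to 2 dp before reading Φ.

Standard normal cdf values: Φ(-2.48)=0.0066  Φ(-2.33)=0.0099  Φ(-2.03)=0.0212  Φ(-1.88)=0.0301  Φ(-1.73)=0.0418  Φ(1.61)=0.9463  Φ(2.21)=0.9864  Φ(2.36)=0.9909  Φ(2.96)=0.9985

(2.165, 6.051)

Lower: z₀ + z₁ = 0.075 + (-1.960) = -1.885; 1 − a(z₀+z₁) = 1 − (0.024)(-1.885) = 1.0452; argument = 0.075 + (-1.885)/1.0452 = -1.7284 → -1.73.
α₁ = Φ(-1.73) = 0.0418; rank = round(200 × 0.0418) = 8; θ*₍8₎ = 2.165.
Upper: z₀ + z₂ = 2.035; 1 − a(z₀+z₂) = 0.9512; argument = 2.2145 → 2.21; α₂ = 0.9864; rank = 197; θ*₍197₎ = 6.051.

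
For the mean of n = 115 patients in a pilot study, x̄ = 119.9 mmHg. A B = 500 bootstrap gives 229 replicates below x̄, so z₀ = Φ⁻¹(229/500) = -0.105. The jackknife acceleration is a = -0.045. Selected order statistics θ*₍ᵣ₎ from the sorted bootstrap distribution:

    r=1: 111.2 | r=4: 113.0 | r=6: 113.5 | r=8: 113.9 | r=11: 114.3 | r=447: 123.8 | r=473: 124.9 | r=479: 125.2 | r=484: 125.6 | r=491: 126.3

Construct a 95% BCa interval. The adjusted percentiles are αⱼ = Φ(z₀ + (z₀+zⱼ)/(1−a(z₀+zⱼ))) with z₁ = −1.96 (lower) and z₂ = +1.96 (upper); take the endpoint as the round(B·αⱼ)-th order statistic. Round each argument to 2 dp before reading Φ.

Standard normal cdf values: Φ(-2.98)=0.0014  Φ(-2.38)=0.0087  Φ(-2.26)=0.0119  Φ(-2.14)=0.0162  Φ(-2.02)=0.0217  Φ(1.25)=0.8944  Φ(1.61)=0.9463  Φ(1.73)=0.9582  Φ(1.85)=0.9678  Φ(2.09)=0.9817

(113.0, 124.9)

Lower: z₀ + z₁ = -0.105 + (-1.960) = -2.065; 1 − a(z₀+z₁) = 1 − (-0.045)(-2.065) = 0.9071; argument = -0.105 + (-2.065)/0.9071 = -2.3815 → -2.38.
α₁ = Φ(-2.38) = 0.0087; rank = round(500 × 0.0087) = 4; θ*₍4₎ = 113.0.
Upper: z₀ + z₂ = 1.855; 1 − a(z₀+z₂) = 1.0835; argument = 1.6071 → 1.61; α₂ = 0.9463; rank = 473; θ*₍473₎ = 124.9.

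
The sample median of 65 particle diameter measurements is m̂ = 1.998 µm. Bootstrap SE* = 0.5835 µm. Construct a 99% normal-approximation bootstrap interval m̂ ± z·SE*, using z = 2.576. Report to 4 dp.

Margin = 2.576 × 0.5835 = 1.50310
Interval: 1.998 ± 1.50310

(0.4949, 3.5011)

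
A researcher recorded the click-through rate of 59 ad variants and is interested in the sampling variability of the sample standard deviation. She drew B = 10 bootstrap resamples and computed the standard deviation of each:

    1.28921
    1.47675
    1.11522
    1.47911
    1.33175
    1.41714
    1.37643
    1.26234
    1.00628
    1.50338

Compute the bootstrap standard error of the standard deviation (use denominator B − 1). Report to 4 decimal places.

SE* = 0.1635

Bootstrap SE is the standard deviation of the 10 replicate standard deviations.
Mean of replicates: (1.28921 + 1.47675 + 1.11522 + 1.47911 + 1.33175 + 1.41714 + 1.37643 + 1.26234 + 1.00628 + 1.50338) / 10 = 13.257610 / 10 = 1.325761
Sum of squared deviations: (−0.036551)² + (+0.150989)² + (−0.210541)² + (+0.153349)² + (+0.005989)² + (+0.091379)² + (+0.050669)² + (−0.063421)² + (−0.319481)² + (+0.177619)² = 0.240569
Variance = 0.240569 / 9 = 0.026730
SE* = √0.026730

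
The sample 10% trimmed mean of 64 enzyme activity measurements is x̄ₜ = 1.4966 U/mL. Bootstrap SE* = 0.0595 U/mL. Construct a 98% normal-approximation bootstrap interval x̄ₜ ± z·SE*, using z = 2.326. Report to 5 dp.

Margin = 2.326 × 0.0595 = 0.138397
Interval: 1.4966 ± 0.138397

(1.35820, 1.63500)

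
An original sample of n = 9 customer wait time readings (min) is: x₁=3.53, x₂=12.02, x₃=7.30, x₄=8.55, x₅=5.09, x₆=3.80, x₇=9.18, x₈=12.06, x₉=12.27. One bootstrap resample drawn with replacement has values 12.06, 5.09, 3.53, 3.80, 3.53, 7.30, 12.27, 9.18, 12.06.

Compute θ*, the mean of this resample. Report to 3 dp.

θ* = 7.647

Mean = (12.06 + 5.09 + 3.53 + 3.80 + 3.53 + 7.30 + 12.27 + 9.18 + 12.06) / 9 = 68.820 / 9 = 7.647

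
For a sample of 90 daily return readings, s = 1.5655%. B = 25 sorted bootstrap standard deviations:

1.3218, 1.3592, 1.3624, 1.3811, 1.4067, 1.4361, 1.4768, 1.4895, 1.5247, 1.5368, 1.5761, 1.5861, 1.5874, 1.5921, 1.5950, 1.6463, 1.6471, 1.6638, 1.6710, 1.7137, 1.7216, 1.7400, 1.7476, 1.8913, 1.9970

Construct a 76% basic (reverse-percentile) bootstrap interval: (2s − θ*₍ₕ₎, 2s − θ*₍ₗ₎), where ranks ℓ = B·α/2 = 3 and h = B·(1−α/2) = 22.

(1.3910, 1.7686)

Percentile endpoints at ranks 3 and 22: θ*₍3₎ = 1.3624, θ*₍22₎ = 1.7400.
Basic interval reflects these around s:
  lower = 2 × 1.5655 − 1.7400 = 1.3910
  upper = 2 × 1.5655 − 1.3624 = 1.7686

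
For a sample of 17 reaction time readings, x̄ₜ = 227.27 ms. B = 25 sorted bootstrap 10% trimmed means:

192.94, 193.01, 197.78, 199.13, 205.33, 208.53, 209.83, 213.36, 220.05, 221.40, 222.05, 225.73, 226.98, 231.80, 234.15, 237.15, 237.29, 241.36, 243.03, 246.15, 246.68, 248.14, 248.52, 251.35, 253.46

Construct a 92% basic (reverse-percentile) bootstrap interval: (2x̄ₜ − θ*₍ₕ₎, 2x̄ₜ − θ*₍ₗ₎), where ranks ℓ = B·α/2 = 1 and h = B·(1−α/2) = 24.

Percentile endpoints at ranks 1 and 24: θ*₍1₎ = 192.94, θ*₍24₎ = 251.35.
Basic interval reflects these around x̄ₜ:
  lower = 2 × 227.27 − 251.35 = 203.19
  upper = 2 × 227.27 − 192.94 = 261.60

(203.19, 261.60)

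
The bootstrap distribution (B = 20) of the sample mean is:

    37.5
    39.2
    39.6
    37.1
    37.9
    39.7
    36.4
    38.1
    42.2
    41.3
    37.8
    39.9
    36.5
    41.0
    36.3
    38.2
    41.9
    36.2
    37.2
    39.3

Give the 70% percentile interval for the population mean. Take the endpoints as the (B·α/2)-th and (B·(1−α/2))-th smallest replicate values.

(36.4, 41.0)

Sorted replicates: 36.2, 36.3, 36.4, 36.5, 37.1, 37.2, 37.5, 37.8, 37.9, 38.1, 38.2, 39.2, 39.3, 39.6, 39.7, 39.9, 41.0, 41.3, 41.9, 42.2
α = 0.30; lower rank = 20 × 0.150 = 3; upper rank = 20 × 0.850 = 17.
The 3rd smallest replicate is 36.4; the 17th is 41.0.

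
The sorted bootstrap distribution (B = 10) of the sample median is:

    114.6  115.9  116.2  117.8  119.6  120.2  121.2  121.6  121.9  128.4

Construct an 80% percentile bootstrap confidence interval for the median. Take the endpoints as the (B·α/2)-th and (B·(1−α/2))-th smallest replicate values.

(114.6, 121.9)

α = 0.20; lower rank = 10 × 0.100 = 1; upper rank = 10 × 0.900 = 9.
The 1st smallest replicate is 114.6; the 9th is 121.9.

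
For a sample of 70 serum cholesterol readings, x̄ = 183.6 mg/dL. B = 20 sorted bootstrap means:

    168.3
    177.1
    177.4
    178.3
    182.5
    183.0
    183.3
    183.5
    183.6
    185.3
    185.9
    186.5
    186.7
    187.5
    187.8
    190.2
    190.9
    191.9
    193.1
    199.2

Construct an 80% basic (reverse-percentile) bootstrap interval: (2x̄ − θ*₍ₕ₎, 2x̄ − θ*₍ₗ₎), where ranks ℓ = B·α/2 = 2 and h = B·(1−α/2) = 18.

(175.3, 190.1)

Percentile endpoints at ranks 2 and 18: θ*₍2₎ = 177.1, θ*₍18₎ = 191.9.
Basic interval reflects these around x̄:
  lower = 2 × 183.6 − 191.9 = 175.3
  upper = 2 × 183.6 − 177.1 = 190.1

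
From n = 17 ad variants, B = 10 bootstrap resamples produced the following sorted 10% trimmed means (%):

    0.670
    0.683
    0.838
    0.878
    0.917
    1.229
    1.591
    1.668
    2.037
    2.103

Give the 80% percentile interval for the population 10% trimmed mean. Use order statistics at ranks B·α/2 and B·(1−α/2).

(0.670, 2.037)

α = 0.20; lower rank = 10 × 0.100 = 1; upper rank = 10 × 0.900 = 9.
The 1st smallest replicate is 0.670; the 9th is 2.037.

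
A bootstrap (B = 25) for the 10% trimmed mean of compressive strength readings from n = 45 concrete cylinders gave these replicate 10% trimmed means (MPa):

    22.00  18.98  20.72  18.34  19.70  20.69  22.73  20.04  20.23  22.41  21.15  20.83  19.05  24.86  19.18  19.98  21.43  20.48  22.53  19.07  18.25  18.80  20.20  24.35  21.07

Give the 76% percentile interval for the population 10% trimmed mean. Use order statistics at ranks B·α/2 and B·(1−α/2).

(18.80, 22.53)

Sorted replicates: 18.25, 18.34, 18.80, 18.98, 19.05, 19.07, 19.18, 19.70, 19.98, 20.04, 20.20, 20.23, 20.48, 20.69, 20.72, 20.83, 21.07, 21.15, 21.43, 22.00, 22.41, 22.53, 22.73, 24.35, 24.86
α = 0.24; lower rank = 25 × 0.120 = 3; upper rank = 25 × 0.880 = 22.
The 3rd smallest replicate is 18.80; the 22nd is 22.53.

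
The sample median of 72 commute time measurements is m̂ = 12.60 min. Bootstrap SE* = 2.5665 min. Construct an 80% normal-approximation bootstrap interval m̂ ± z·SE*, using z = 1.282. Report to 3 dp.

(9.310, 15.890)

Margin = 1.282 × 2.5665 = 3.2903
Interval: 12.60 ± 3.2903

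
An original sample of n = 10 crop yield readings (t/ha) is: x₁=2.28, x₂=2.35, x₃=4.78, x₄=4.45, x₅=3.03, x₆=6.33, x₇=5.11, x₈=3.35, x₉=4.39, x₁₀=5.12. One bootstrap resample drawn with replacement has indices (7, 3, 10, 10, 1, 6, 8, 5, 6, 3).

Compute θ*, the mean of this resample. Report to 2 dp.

θ* = 4.62

Resample values: 5.11, 4.78, 5.12, 5.12, 2.28, 6.33, 3.35, 3.03, 6.33, 4.78.
Mean = (5.11 + 4.78 + 5.12 + 5.12 + 2.28 + 6.33 + 3.35 + 3.03 + 6.33 + 4.78) / 10 = 46.230 / 10 = 4.62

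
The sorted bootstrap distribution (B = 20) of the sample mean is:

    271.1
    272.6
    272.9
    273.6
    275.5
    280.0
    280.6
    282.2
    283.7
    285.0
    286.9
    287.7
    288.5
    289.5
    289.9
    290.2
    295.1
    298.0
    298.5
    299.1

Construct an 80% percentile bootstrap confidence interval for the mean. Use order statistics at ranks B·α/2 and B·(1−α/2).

α = 0.20; lower rank = 20 × 0.100 = 2; upper rank = 20 × 0.900 = 18.
The 2nd smallest replicate is 272.6; the 18th is 298.0.

(272.6, 298.0)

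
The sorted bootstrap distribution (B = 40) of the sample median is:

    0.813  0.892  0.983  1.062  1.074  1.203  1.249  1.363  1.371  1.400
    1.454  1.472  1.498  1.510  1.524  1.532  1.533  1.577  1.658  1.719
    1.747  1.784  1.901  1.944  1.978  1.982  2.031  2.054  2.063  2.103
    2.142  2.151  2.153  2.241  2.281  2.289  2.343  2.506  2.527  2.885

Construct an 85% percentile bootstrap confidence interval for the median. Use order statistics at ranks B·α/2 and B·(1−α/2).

α = 0.15; lower rank = 40 × 0.075 = 3; upper rank = 40 × 0.925 = 37.
The 3rd smallest replicate is 0.983; the 37th is 2.343.

(0.983, 2.343)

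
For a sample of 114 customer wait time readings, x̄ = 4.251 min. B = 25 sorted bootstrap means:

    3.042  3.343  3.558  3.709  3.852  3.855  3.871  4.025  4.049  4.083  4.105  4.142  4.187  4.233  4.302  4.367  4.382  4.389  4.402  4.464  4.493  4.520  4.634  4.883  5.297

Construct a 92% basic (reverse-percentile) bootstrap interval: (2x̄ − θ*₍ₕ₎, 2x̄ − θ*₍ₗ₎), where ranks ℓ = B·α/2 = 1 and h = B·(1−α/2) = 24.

(3.619, 5.460)

Percentile endpoints at ranks 1 and 24: θ*₍1₎ = 3.042, θ*₍24₎ = 4.883.
Basic interval reflects these around x̄:
  lower = 2 × 4.251 − 4.883 = 3.619
  upper = 2 × 4.251 − 3.042 = 5.460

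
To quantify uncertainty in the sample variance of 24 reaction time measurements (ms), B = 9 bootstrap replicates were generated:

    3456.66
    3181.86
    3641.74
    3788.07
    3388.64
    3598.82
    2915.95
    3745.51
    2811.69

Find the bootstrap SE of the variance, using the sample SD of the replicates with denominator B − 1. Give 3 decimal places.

Bootstrap SE is the standard deviation of the 9 replicate variances.
Mean of replicates: (3456.66 + 3181.86 + 3641.74 + 3788.07 + 3388.64 + 3598.82 + 2915.95 + 3745.51 + 2811.69) / 9 = 30528.9400 / 9 = 3392.1044
Sum of squared deviations: (+64.5556)² + (−210.2444)² + (+249.6356)² + (+395.9656)² + (−3.4644)² + (+206.7156)² + (−476.1544)² + (+353.4056)² + (−580.4144)² = 998719.5702
Variance = 998719.5702 / 8 = 124839.9463
SE* = √124839.9463

SE* = 353.327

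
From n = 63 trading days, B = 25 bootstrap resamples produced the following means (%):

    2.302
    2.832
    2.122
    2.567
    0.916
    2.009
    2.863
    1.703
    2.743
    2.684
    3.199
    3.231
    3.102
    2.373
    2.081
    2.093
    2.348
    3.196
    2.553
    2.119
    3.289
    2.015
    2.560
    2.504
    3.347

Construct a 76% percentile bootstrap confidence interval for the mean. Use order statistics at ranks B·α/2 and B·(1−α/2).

(2.009, 3.199)

Sorted replicates: 0.916, 1.703, 2.009, 2.015, 2.081, 2.093, 2.119, 2.122, 2.302, 2.348, 2.373, 2.504, 2.553, 2.560, 2.567, 2.684, 2.743, 2.832, 2.863, 3.102, 3.196, 3.199, 3.231, 3.289, 3.347
α = 0.24; lower rank = 25 × 0.120 = 3; upper rank = 25 × 0.880 = 22.
The 3rd smallest replicate is 2.009; the 22nd is 3.199.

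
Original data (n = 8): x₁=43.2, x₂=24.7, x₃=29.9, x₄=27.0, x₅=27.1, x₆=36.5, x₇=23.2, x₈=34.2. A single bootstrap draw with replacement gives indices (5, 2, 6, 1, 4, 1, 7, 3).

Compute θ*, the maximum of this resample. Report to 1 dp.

Resample values: 27.1, 24.7, 36.5, 43.2, 27.0, 43.2, 23.2, 29.9.
Maximum = 43.2

θ* = 43.2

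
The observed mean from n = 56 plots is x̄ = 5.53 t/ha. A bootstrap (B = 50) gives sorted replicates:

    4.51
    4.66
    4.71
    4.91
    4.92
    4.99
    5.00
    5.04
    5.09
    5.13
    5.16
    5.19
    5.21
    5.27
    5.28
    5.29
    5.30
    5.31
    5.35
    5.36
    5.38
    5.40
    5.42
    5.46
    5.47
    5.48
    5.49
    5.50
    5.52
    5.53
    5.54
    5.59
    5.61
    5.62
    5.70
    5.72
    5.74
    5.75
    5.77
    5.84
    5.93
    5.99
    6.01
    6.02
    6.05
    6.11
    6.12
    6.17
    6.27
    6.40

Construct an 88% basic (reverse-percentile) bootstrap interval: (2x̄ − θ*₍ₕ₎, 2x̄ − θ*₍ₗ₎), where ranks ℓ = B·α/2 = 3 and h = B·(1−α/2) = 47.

Percentile endpoints at ranks 3 and 47: θ*₍3₎ = 4.71, θ*₍47₎ = 6.12.
Basic interval reflects these around x̄:
  lower = 2 × 5.53 − 6.12 = 4.94
  upper = 2 × 5.53 − 4.71 = 6.35

(4.94, 6.35)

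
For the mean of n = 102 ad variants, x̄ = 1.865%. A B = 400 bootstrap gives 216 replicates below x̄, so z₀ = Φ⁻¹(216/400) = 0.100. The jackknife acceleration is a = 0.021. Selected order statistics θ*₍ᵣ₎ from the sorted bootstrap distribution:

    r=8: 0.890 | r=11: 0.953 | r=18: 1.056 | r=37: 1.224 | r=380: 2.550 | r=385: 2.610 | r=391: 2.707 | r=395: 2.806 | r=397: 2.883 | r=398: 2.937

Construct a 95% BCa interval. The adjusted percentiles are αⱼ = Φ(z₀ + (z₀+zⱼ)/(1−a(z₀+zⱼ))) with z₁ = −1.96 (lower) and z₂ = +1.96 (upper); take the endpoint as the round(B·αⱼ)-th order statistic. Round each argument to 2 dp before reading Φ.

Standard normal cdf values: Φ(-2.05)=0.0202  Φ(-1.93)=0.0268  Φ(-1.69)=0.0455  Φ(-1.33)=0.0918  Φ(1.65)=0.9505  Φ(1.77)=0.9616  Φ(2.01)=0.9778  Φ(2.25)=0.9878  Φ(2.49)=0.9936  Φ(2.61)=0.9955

(1.056, 2.806)

Lower: z₀ + z₁ = 0.100 + (-1.960) = -1.860; 1 − a(z₀+z₁) = 1 − (0.021)(-1.860) = 1.0391; argument = 0.100 + (-1.860)/1.0391 = -1.6901 → -1.69.
α₁ = Φ(-1.69) = 0.0455; rank = round(400 × 0.0455) = 18; θ*₍18₎ = 1.056.
Upper: z₀ + z₂ = 2.060; 1 − a(z₀+z₂) = 0.9567; argument = 2.2531 → 2.25; α₂ = 0.9878; rank = 395; θ*₍395₎ = 2.806.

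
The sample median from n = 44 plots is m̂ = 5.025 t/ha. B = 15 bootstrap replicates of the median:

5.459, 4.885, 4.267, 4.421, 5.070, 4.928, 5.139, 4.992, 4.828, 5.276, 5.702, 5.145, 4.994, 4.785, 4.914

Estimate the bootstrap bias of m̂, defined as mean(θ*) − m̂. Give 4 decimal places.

mean(θ*) = (5.459 + 4.885 + 4.267 + 4.421 + 5.070 + 4.928 + 5.139 + 4.992 + 4.828 + 5.276 + 5.702 + 5.145 + 4.994 + 4.785 + 4.914) / 15 = 4.98700
bias = 4.98700 − 5.025

bias = −0.0380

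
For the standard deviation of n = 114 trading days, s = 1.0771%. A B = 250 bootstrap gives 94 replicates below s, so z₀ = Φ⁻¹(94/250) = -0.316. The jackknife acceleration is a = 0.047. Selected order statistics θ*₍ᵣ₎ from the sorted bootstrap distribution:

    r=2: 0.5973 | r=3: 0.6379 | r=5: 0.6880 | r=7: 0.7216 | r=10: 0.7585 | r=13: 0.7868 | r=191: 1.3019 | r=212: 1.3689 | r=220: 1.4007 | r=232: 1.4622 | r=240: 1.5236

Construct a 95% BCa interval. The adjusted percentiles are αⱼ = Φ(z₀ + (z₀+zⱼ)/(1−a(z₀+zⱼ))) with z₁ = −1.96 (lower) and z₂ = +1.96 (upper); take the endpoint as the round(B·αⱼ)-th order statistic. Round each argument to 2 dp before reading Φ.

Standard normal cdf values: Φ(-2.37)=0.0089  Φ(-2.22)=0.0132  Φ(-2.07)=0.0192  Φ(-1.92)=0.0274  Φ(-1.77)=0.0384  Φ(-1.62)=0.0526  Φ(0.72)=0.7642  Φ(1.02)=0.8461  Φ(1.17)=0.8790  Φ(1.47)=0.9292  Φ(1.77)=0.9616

(0.5973, 1.4622)

Lower: z₀ + z₁ = -0.316 + (-1.960) = -2.276; 1 − a(z₀+z₁) = 1 − (0.047)(-2.276) = 1.1070; argument = -0.316 + (-2.276)/1.1070 = -2.3721 → -2.37.
α₁ = Φ(-2.37) = 0.0089; rank = round(250 × 0.0089) = 2; θ*₍2₎ = 0.5973.
Upper: z₀ + z₂ = 1.644; 1 − a(z₀+z₂) = 0.9227; argument = 1.4657 → 1.47; α₂ = 0.9292; rank = 232; θ*₍232₎ = 1.4622.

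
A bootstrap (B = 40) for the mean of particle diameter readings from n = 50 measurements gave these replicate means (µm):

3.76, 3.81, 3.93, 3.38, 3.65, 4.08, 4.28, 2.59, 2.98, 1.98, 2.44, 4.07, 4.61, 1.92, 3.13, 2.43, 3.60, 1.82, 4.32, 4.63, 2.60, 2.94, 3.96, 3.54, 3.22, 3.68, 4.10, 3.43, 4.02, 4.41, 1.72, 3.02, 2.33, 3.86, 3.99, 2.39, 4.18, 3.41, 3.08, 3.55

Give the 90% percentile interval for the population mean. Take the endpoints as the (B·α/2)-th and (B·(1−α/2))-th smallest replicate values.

(1.82, 4.41)

Sorted replicates: 1.72, 1.82, 1.92, 1.98, 2.33, 2.39, 2.43, 2.44, 2.59, 2.60, 2.94, 2.98, 3.02, 3.08, 3.13, 3.22, 3.38, 3.41, 3.43, 3.54, 3.55, 3.60, 3.65, 3.68, 3.76, 3.81, 3.86, 3.93, 3.96, 3.99, 4.02, 4.07, 4.08, 4.10, 4.18, 4.28, 4.32, 4.41, 4.61, 4.63
α = 0.10; lower rank = 40 × 0.050 = 2; upper rank = 40 × 0.950 = 38.
The 2nd smallest replicate is 1.82; the 38th is 4.41.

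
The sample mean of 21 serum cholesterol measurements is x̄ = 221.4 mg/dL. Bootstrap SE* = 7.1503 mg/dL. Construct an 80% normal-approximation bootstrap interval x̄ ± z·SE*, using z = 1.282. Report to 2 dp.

Margin = 1.282 × 7.1503 = 9.167
Interval: 221.4 ± 9.167

(212.23, 230.57)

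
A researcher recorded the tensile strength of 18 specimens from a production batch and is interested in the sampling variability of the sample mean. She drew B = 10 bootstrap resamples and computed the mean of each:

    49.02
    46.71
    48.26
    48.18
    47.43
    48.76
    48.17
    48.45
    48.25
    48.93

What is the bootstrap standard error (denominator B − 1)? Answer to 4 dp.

SE* = 0.6991

Bootstrap SE is the standard deviation of the 10 replicate means.
Mean of replicates: (49.02 + 46.71 + 48.26 + 48.18 + 47.43 + 48.76 + 48.17 + 48.45 + 48.25 + 48.93) / 10 = 482.16000 / 10 = 48.21600
Sum of squared deviations: (+0.80400)² + (−1.50600)² + (+0.04400)² + (−0.03600)² + (−0.78600)² + (+0.54400)² + (−0.04600)² + (+0.23400)² + (+0.03400)² + (+0.71400)² = 4.39924
Variance = 4.39924 / 9 = 0.48880
SE* = √0.48880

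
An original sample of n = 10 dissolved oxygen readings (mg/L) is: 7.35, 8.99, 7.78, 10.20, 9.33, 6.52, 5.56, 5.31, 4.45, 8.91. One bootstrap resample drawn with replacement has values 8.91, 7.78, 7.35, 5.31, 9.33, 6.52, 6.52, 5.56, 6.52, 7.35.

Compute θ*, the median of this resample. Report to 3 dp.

θ* = 6.935

Sorted: 5.31, 5.56, 6.52, 6.52, 6.52, 7.35, 7.35, 7.78, 8.91, 9.33
Median = average of the two middle values = 6.935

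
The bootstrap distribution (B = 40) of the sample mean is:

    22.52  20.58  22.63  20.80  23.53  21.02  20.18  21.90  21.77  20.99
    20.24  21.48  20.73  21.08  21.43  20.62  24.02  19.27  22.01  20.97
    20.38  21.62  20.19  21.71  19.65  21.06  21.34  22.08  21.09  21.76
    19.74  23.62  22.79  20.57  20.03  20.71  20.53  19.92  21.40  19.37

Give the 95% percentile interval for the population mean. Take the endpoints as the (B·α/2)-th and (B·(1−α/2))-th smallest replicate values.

Sorted replicates: 19.27, 19.37, 19.65, 19.74, 19.92, 20.03, 20.18, 20.19, 20.24, 20.38, 20.53, 20.57, 20.58, 20.62, 20.71, 20.73, 20.80, 20.97, 20.99, 21.02, 21.06, 21.08, 21.09, 21.34, 21.40, 21.43, 21.48, 21.62, 21.71, 21.76, 21.77, 21.90, 22.01, 22.08, 22.52, 22.63, 22.79, 23.53, 23.62, 24.02
α = 0.05; lower rank = 40 × 0.025 = 1; upper rank = 40 × 0.975 = 39.
The 1st smallest replicate is 19.27; the 39th is 23.62.

(19.27, 23.62)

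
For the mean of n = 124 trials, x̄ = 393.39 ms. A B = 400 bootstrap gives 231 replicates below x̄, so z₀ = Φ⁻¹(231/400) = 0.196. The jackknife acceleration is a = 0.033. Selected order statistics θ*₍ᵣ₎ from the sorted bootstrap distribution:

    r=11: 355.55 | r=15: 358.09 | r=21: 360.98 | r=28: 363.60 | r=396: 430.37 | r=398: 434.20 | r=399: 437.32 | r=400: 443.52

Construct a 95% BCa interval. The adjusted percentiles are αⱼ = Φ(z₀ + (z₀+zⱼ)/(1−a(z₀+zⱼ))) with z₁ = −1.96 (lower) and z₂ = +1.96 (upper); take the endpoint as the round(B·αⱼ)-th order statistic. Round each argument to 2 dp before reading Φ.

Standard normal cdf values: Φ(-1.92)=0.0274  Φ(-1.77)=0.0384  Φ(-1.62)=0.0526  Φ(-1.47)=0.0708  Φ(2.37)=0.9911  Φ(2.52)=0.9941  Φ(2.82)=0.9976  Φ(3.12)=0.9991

Lower: z₀ + z₁ = 0.196 + (-1.960) = -1.764; 1 − a(z₀+z₁) = 1 − (0.033)(-1.764) = 1.0582; argument = 0.196 + (-1.764)/1.0582 = -1.4710 → -1.47.
α₁ = Φ(-1.47) = 0.0708; rank = round(400 × 0.0708) = 28; θ*₍28₎ = 363.60.
Upper: z₀ + z₂ = 2.156; 1 − a(z₀+z₂) = 0.9289; argument = 2.5171 → 2.52; α₂ = 0.9941; rank = 398; θ*₍398₎ = 434.20.

(363.60, 434.20)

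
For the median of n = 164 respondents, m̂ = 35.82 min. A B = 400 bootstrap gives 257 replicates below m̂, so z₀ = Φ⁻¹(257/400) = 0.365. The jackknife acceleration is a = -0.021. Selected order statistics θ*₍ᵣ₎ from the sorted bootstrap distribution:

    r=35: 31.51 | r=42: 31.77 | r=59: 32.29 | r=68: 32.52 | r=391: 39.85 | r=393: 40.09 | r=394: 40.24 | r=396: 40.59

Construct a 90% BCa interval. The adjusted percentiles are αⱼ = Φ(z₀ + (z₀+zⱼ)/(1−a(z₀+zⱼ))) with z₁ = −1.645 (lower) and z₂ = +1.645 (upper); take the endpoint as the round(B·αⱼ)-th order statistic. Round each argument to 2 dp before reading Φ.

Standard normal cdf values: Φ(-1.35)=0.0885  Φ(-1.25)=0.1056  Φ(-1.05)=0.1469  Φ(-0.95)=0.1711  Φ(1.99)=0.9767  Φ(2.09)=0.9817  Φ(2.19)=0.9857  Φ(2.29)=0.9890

Lower: z₀ + z₁ = 0.365 + (-1.645) = -1.280; 1 − a(z₀+z₁) = 1 − (-0.021)(-1.280) = 0.9731; argument = 0.365 + (-1.280)/0.9731 = -0.9504 → -0.95.
α₁ = Φ(-0.95) = 0.1711; rank = round(400 × 0.1711) = 68; θ*₍68₎ = 32.52.
Upper: z₀ + z₂ = 2.010; 1 − a(z₀+z₂) = 1.0422; argument = 2.2936 → 2.29; α₂ = 0.9890; rank = 396; θ*₍396₎ = 40.59.

(32.52, 40.59)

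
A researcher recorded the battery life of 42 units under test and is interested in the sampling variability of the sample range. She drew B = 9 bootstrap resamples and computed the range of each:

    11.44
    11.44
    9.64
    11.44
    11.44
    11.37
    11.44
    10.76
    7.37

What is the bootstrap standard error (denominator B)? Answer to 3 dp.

SE* = 1.308

Bootstrap SE is the standard deviation of the 9 replicate ranges.
Mean of replicates: (11.44 + 11.44 + 9.64 + 11.44 + 11.44 + 11.37 + 11.44 + 10.76 + 7.37) / 9 = 96.3400 / 9 = 10.7044
Sum of squared deviations: (+0.7356)² + (+0.7356)² + (−1.0644)² + (+0.7356)² + (+0.7356)² + (+0.6656)² + (+0.7356)² + (+0.0556)² + (−3.3344)² = 15.4028
Variance = 15.4028 / 9 = 1.7114
SE* = √1.7114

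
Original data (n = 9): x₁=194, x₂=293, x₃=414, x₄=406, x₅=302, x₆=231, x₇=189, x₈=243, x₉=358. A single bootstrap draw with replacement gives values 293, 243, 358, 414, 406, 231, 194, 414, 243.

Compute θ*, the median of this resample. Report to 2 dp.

θ* = 293.00

Sorted: 194, 231, 243, 243, 293, 358, 406, 414, 414
Median = middle value = 293.00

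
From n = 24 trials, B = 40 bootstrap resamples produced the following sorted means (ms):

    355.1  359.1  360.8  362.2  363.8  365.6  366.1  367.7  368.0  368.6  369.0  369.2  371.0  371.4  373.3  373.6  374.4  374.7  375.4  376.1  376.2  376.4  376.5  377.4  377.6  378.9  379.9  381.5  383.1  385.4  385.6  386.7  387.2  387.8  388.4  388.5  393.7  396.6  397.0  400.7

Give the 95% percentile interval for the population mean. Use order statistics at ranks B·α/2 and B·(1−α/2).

α = 0.05; lower rank = 40 × 0.025 = 1; upper rank = 40 × 0.975 = 39.
The 1st smallest replicate is 355.1; the 39th is 397.0.

(355.1, 397.0)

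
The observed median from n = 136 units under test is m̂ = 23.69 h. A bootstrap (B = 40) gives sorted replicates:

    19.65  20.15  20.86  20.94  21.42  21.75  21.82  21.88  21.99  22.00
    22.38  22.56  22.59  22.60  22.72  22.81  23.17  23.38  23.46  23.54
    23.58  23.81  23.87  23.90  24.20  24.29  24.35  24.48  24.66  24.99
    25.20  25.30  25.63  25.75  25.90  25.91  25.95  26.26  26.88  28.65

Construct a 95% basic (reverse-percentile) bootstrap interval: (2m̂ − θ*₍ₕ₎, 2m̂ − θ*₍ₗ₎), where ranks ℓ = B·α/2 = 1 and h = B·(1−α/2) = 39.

Percentile endpoints at ranks 1 and 39: θ*₍1₎ = 19.65, θ*₍39₎ = 26.88.
Basic interval reflects these around m̂:
  lower = 2 × 23.69 − 26.88 = 20.50
  upper = 2 × 23.69 − 19.65 = 27.73

(20.50, 27.73)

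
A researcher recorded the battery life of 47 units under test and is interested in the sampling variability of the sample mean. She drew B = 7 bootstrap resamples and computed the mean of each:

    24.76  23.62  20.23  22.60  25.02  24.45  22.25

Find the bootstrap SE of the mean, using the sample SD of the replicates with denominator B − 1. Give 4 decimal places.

Bootstrap SE is the standard deviation of the 7 replicate means.
Mean of replicates: (24.76 + 23.62 + 20.23 + 22.60 + 25.02 + 24.45 + 22.25) / 7 = 162.93000 / 7 = 23.27571
Sum of squared deviations: (+1.48429)² + (+0.34429)² + (−3.04571)² + (−0.67571)² + (+1.74429)² + (+1.17429)² + (−1.02571)² = 17.52817
Variance = 17.52817 / 6 = 2.92136
SE* = √2.92136

SE* = 1.7092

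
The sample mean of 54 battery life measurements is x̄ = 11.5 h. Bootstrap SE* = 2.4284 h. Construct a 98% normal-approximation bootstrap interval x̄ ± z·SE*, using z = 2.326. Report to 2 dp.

Margin = 2.326 × 2.4284 = 5.648
Interval: 11.5 ± 5.648

(5.85, 17.15)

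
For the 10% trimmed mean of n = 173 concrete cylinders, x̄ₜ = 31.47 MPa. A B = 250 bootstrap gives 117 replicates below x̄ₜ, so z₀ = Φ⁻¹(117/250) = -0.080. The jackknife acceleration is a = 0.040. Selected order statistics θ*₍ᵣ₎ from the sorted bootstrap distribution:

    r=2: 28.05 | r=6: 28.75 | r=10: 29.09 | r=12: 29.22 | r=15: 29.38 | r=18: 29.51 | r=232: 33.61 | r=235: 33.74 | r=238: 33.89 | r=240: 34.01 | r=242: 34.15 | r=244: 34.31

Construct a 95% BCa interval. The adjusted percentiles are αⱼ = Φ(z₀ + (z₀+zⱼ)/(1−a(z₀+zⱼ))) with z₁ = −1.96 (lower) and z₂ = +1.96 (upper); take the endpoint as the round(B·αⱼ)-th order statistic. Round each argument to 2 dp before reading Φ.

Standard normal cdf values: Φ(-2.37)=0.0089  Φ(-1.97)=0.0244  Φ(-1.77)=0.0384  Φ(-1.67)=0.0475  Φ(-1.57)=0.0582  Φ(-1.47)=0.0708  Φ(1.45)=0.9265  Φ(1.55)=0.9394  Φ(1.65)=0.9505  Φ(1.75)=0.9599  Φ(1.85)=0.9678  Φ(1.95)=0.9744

(28.75, 34.31)

Lower: z₀ + z₁ = -0.080 + (-1.960) = -2.040; 1 − a(z₀+z₁) = 1 − (0.040)(-2.040) = 1.0816; argument = -0.080 + (-2.040)/1.0816 = -1.9661 → -1.97.
α₁ = Φ(-1.97) = 0.0244; rank = round(250 × 0.0244) = 6; θ*₍6₎ = 28.75.
Upper: z₀ + z₂ = 1.880; 1 − a(z₀+z₂) = 0.9248; argument = 1.9529 → 1.95; α₂ = 0.9744; rank = 244; θ*₍244₎ = 34.31.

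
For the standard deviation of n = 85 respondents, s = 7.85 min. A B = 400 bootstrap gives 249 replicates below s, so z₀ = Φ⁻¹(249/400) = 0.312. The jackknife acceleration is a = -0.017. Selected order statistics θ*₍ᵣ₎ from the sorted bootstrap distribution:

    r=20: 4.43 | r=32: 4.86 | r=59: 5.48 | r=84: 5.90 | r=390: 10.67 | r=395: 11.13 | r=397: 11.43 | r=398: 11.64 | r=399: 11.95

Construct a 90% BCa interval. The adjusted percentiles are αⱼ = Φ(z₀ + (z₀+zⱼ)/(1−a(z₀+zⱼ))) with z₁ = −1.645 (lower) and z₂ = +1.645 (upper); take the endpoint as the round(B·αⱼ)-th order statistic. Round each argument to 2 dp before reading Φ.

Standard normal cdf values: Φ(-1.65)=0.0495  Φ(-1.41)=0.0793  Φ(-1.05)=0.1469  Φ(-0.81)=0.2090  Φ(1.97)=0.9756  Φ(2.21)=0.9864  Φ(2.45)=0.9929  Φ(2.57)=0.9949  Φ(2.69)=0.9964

(5.48, 11.13)

Lower: z₀ + z₁ = 0.312 + (-1.645) = -1.333; 1 − a(z₀+z₁) = 1 − (-0.017)(-1.333) = 0.9773; argument = 0.312 + (-1.333)/0.9773 = -1.0519 → -1.05.
α₁ = Φ(-1.05) = 0.1469; rank = round(400 × 0.1469) = 59; θ*₍59₎ = 5.48.
Upper: z₀ + z₂ = 1.957; 1 − a(z₀+z₂) = 1.0333; argument = 2.2060 → 2.21; α₂ = 0.9864; rank = 395; θ*₍395₎ = 11.13.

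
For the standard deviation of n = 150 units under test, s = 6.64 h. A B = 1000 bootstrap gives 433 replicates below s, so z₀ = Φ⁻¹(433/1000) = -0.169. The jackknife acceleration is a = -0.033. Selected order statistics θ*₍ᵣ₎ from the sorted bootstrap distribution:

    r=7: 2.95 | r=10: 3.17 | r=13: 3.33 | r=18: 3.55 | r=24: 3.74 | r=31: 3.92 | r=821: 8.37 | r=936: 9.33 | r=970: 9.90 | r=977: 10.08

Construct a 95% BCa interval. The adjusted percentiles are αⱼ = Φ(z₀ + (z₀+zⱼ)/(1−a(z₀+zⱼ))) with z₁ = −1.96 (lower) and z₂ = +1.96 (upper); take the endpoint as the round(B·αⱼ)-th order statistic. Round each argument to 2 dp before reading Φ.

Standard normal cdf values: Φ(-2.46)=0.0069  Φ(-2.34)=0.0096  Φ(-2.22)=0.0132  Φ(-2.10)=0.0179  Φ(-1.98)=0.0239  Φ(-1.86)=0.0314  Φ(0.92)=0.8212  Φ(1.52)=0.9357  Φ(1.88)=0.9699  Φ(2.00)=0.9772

(2.95, 9.33)

Lower: z₀ + z₁ = -0.169 + (-1.960) = -2.129; 1 − a(z₀+z₁) = 1 − (-0.033)(-2.129) = 0.9297; argument = -0.169 + (-2.129)/0.9297 = -2.4589 → -2.46.
α₁ = Φ(-2.46) = 0.0069; rank = round(1000 × 0.0069) = 7; θ*₍7₎ = 2.95.
Upper: z₀ + z₂ = 1.791; 1 − a(z₀+z₂) = 1.0591; argument = 1.5221 → 1.52; α₂ = 0.9357; rank = 936; θ*₍936₎ = 9.33.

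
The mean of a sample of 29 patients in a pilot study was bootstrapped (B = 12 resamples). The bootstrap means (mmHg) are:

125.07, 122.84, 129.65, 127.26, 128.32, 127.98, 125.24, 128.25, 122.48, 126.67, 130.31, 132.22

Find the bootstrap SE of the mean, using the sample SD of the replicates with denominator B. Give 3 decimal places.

Bootstrap SE is the standard deviation of the 12 replicate means.
Mean of replicates: (125.07 + 122.84 + 129.65 + 127.26 + 128.32 + 127.98 + 125.24 + 128.25 + 122.48 + 126.67 + 130.31 + 132.22) / 12 = 1526.2900 / 12 = 127.1908
Sum of squared deviations: (−2.1208)² + (−4.3508)² + (+2.4592)² + (+0.0692)² + (+1.1292)² + (+0.7892)² + (−1.9508)² + (+1.0592)² + (−4.7108)² + (−0.5208)² + (+3.1192)² + (+5.0292)² = 93.7903
Variance = 93.7903 / 12 = 7.8159
SE* = √7.8159

SE* = 2.796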